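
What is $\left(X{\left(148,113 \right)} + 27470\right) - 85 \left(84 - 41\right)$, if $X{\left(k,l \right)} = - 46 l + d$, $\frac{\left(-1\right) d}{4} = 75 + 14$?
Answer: $18261$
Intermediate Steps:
$d = -356$ ($d = - 4 \left(75 + 14\right) = \left(-4\right) 89 = -356$)
$X{\left(k,l \right)} = -356 - 46 l$ ($X{\left(k,l \right)} = - 46 l - 356 = -356 - 46 l$)
$\left(X{\left(148,113 \right)} + 27470\right) - 85 \left(84 - 41\right) = \left(\left(-356 - 5198\right) + 27470\right) - 85 \left(84 - 41\right) = \left(\left(-356 - 5198\right) + 27470\right) - 3655 = \left(-5554 + 27470\right) - 3655 = 21916 - 3655 = 18261$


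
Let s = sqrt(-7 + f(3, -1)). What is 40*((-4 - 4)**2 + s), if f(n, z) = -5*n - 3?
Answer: 2560 + 200*I ≈ 2560.0 + 200.0*I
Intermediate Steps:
f(n, z) = -3 - 5*n
s = 5*I (s = sqrt(-7 + (-3 - 5*3)) = sqrt(-7 + (-3 - 15)) = sqrt(-7 - 18) = sqrt(-25) = 5*I ≈ 5.0*I)
40*((-4 - 4)**2 + s) = 40*((-4 - 4)**2 + 5*I) = 40*((-8)**2 + 5*I) = 40*(64 + 5*I) = 2560 + 200*I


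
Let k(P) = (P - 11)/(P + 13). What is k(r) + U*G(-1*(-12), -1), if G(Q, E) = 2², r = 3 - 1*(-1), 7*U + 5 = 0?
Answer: -389/119 ≈ -3.2689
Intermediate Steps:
U = -5/7 (U = -5/7 + (⅐)*0 = -5/7 + 0 = -5/7 ≈ -0.71429)
r = 4 (r = 3 + 1 = 4)
k(P) = (-11 + P)/(13 + P)
G(Q, E) = 4
k(r) + U*G(-1*(-12), -1) = (-11 + 4)/(13 + 4) - 5/7*4 = -7/17 - 20/7 = -389/119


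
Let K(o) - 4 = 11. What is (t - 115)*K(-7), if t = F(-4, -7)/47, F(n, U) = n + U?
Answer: -81240/47 ≈ -1728.5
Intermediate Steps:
K(o) = 15 (K(o) = 4 + 11 = 15)
F(n, U) = U + n
t = -11/47 (t = (-7 - 4)/47 = -11*1/47 = -11/47 ≈ -0.23404)
(t - 115)*K(-7) = (-11/47 - 115)*15 = -5416/47*15 = -81240/47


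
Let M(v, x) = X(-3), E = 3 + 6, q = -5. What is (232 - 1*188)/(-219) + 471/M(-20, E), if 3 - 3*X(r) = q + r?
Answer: 308963/2409 ≈ 128.25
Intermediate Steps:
X(r) = 8/3 - r/3 (X(r) = 1 - (-5 + r)/3 = 1 + (5/3 - r/3) = 8/3 - r/3)
E = 9
M(v, x) = 11/3 (M(v, x) = 8/3 - ⅓*(-3) = 8/3 + 1 = 11/3)
(232 - 1*188)/(-219) + 471/M(-20, E) = (232 - 1*188)/(-219) + 471/(11/3) = (232 - 188)*(-1/219) + 471*(3/11) = 44*(-1/219) + 1413/11 = -44/219 + 1413/11 = 308963/2409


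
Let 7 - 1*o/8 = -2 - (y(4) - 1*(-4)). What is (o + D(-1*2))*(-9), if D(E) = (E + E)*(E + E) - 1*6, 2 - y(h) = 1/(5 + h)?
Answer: -1162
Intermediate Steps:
y(h) = 2 - 1/(5 + h)
D(E) = -6 + 4*E**2 (D(E) = (2*E)*(2*E) - 6 = 4*E**2 - 6 = -6 + 4*E**2)
o = 1072/9 (o = 56 - 8*(-2 - ((9 + 2*4)/(5 + 4) - 1*(-4))) = 56 - 8*(-2 - ((9 + 8)/9 + 4)) = 56 - 8*(-2 - ((1/9)*17 + 4)) = 56 - 8*(-2 - (17/9 + 4)) = 56 - 8*(-2 - 1*53/9) = 56 - 8*(-2 - 53/9) = 56 - 8*(-71/9) = 56 + 568/9 = 1072/9 ≈ 119.11)
(o + D(-1*2))*(-9) = (1072/9 + (-6 + 4*(-1*2)**2))*(-9) = (1072/9 + (-6 + 4*(-2)**2))*(-9) = (1072/9 + (-6 + 4*4))*(-9) = (1072/9 + (-6 + 16))*(-9) = (1072/9 + 10)*(-9) = (1162/9)*(-9) = -1162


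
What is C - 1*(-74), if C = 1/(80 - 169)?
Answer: 6585/89 ≈ 73.989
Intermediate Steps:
C = -1/89 (C = 1/(-89) = -1/89 ≈ -0.011236)
C - 1*(-74) = -1/89 - 1*(-74) = -1/89 + 74 = 6585/89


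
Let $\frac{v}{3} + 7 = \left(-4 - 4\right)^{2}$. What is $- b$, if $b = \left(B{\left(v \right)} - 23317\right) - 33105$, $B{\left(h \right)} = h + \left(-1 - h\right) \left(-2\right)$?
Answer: $55907$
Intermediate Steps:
$v = 171$ ($v = -21 + 3 \left(-4 - 4\right)^{2} = -21 + 3 \left(-8\right)^{2} = -21 + 3 \cdot 64 = -21 + 192 = 171$)
$B{\left(h \right)} = 2 + 3 h$ ($B{\left(h \right)} = h + \left(2 + 2 h\right) = 2 + 3 h$)
$b = -55907$ ($b = \left(\left(2 + 3 \cdot 171\right) - 23317\right) - 33105 = \left(\left(2 + 513\right) - 23317\right) - 33105 = \left(515 - 23317\right) - 33105 = -22802 - 33105 = -55907$)
$- b = \left(-1\right) \left(-55907\right) = 55907$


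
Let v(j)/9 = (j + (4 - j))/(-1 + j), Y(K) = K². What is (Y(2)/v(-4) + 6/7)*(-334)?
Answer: -6346/63 ≈ -100.73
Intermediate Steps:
v(j) = 36/(-1 + j) (v(j) = 9*((j + (4 - j))/(-1 + j)) = 9*(4/(-1 + j)) = 36/(-1 + j))
(Y(2)/v(-4) + 6/7)*(-334) = (2²/((36/(-1 - 4))) + 6/7)*(-334) = (4/((36/(-5))) + 6*(⅐))*(-334) = (4/((36*(-⅕))) + 6/7)*(-334) = (4/(-36/5) + 6/7)*(-334) = (4*(-5/36) + 6/7)*(-334) = (-5/9 + 6/7)*(-334) = (19/63)*(-334) = -6346/63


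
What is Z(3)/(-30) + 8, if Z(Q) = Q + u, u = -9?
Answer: 41/5 ≈ 8.2000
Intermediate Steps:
Z(Q) = -9 + Q (Z(Q) = Q - 9 = -9 + Q)
Z(3)/(-30) + 8 = (-9 + 3)/(-30) + 8 = -6*(-1/30) + 8 = 1/5 + 8 = 41/5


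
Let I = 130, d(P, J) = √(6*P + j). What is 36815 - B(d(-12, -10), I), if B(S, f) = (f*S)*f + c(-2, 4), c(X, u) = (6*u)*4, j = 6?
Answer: 36719 - 16900*I*√66 ≈ 36719.0 - 1.373e+5*I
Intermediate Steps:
c(X, u) = 24*u
d(P, J) = √(6 + 6*P) (d(P, J) = √(6*P + 6) = √(6 + 6*P))
B(S, f) = 96 + S*f² (B(S, f) = (f*S)*f + 24*4 = (S*f)*f + 96 = S*f² + 96 = 96 + S*f²)
36815 - B(d(-12, -10), I) = 36815 - (96 + √(6 + 6*(-12))*130²) = 36815 - (96 + √(6 - 72)*16900) = 36815 - (96 + √(-66)*16900) = 36815 - (96 + (I*√66)*16900) = 36815 - (96 + 16900*I*√66) = 36815 + (-96 - 16900*I*√66) = 36719 - 16900*I*√66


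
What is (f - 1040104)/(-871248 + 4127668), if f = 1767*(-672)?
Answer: -556882/814105 ≈ -0.68404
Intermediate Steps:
f = -1187424
(f - 1040104)/(-871248 + 4127668) = (-1187424 - 1040104)/(-871248 + 4127668) = -2227528/3256420 = -2227528*1/3256420 = -556882/814105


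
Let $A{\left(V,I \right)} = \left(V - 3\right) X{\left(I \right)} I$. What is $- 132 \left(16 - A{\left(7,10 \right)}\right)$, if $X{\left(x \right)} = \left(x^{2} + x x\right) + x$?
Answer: $1106688$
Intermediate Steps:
$X{\left(x \right)} = x + 2 x^{2}$ ($X{\left(x \right)} = \left(x^{2} + x^{2}\right) + x = 2 x^{2} + x = x + 2 x^{2}$)
$A{\left(V,I \right)} = I^{2} \left(1 + 2 I\right) \left(-3 + V\right)$ ($A{\left(V,I \right)} = \left(V - 3\right) I \left(1 + 2 I\right) I = \left(-3 + V\right) I \left(1 + 2 I\right) I = I \left(1 + 2 I\right) \left(-3 + V\right) I = I^{2} \left(1 + 2 I\right) \left(-3 + V\right)$)
$- 132 \left(16 - A{\left(7,10 \right)}\right) = - 132 \left(16 - 10^{2} \left(1 + 2 \cdot 10\right) \left(-3 + 7\right)\right) = - 132 \left(16 - 100 \left(1 + 20\right) 4\right) = - 132 \left(16 - 100 \cdot 21 \cdot 4\right) = - 132 \left(16 - 8400\right) = \left(-132\right) \left(-8384\right) = 1106688$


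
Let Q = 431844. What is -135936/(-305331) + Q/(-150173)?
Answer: -37147147812/15284157421 ≈ -2.4304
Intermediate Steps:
-135936/(-305331) + Q/(-150173) = -135936/(-305331) + 431844/(-150173) = -135936*(-1/305331) + 431844*(-1/150173) = 45312/101777 - 431844/150173 = -37147147812/15284157421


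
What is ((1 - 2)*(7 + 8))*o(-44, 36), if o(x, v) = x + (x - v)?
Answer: 1860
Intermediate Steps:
o(x, v) = -v + 2*x
((1 - 2)*(7 + 8))*o(-44, 36) = ((1 - 2)*(7 + 8))*(-1*36 + 2*(-44)) = (-1*15)*(-36 - 88) = -15*(-124) = 1860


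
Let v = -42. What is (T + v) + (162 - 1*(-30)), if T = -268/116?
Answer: 4283/29 ≈ 147.69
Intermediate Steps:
T = -67/29 (T = -268*1/116 = -67/29 ≈ -2.3103)
(T + v) + (162 - 1*(-30)) = (-67/29 - 42) + (162 - 1*(-30)) = -1285/29 + (162 + 30) = -1285/29 + 192 = 4283/29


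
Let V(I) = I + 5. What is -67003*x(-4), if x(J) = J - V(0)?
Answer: 603027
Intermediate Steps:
V(I) = 5 + I
x(J) = -5 + J (x(J) = J - (5 + 0) = J - 1*5 = J - 5 = -5 + J)
-67003*x(-4) = -67003*(-5 - 4) = -67003*(-9) = 603027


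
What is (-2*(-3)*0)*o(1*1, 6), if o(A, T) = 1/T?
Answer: 0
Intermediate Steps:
(-2*(-3)*0)*o(1*1, 6) = (-2*(-3)*0)/6 = (6*0)*(⅙) = 0*(⅙) = 0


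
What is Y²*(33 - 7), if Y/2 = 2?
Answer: 416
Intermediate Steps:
Y = 4 (Y = 2*2 = 4)
Y²*(33 - 7) = 4²*(33 - 7) = 16*26 = 416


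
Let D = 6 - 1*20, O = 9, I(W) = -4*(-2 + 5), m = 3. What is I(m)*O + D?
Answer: -122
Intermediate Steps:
I(W) = -12 (I(W) = -4*3 = -12)
D = -14 (D = 6 - 20 = -14)
I(m)*O + D = -12*9 - 14 = -108 - 14 = -122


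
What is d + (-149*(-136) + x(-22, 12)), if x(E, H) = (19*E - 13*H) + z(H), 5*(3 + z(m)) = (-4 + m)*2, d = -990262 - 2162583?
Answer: -15665774/5 ≈ -3.1332e+6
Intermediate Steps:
d = -3152845
z(m) = -23/5 + 2*m/5 (z(m) = -3 + ((-4 + m)*2)/5 = -3 + (-8 + 2*m)/5 = -3 + (-8/5 + 2*m/5) = -23/5 + 2*m/5)
x(E, H) = -23/5 + 19*E - 63*H/5 (x(E, H) = (19*E - 13*H) + (-23/5 + 2*H/5) = (-13*H + 19*E) + (-23/5 + 2*H/5) = -23/5 + 19*E - 63*H/5)
d + (-149*(-136) + x(-22, 12)) = -3152845 + (-149*(-136) + (-23/5 + 19*(-22) - 63/5*12)) = -3152845 + (20264 + (-23/5 - 418 - 756/5)) = -3152845 + (20264 - 2869/5) = -3152845 + 98451/5 = -15665774/5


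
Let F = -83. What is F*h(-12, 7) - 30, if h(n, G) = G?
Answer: -611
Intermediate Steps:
F*h(-12, 7) - 30 = -83*7 - 30 = -581 - 30 = -611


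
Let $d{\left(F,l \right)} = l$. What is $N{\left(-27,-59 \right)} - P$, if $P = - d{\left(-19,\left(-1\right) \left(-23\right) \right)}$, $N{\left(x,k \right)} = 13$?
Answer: $36$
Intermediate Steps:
$P = -23$ ($P = - \left(-1\right) \left(-23\right) = \left(-1\right) 23 = -23$)
$N{\left(-27,-59 \right)} - P = 13 - -23 = 13 + 23 = 36$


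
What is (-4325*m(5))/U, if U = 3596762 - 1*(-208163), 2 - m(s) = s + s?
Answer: 1384/152197 ≈ 0.0090935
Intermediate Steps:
m(s) = 2 - 2*s (m(s) = 2 - (s + s) = 2 - 2*s)
U = 3804925 (U = 3596762 + 208163 = 3804925)
(-4325*m(5))/U = -4325*(2 - 2*5)/3804925 = -4325*(2 - 10)*(1/3804925) = -4325*(-8)*(1/3804925) = 34600*(1/3804925) = 1384/152197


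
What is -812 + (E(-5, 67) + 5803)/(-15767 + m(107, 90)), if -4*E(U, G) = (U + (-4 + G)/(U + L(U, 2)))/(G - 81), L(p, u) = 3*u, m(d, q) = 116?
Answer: -39555961/48692 ≈ -812.37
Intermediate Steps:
E(U, G) = -(U + (-4 + G)/(6 + U))/(4*(-81 + G)) (E(U, G) = -(U + (-4 + G)/(U + 3*2))/(4*(G - 81)) = -(U + (-4 + G)/(U + 6))/(4*(-81 + G)) = -(U + (-4 + G)/(6 + U))/(4*(-81 + G)))
-812 + (E(-5, 67) + 5803)/(-15767 + m(107, 90)) = -812 + ((4 - 1*67 - 1*(-5)**2 - 6*(-5))/(4*(-486 - 81*(-5) + 6*67 + 67*(-5))) + 5803)/(-15767 + 116) = -812 + ((4 - 67 - 1*25 + 30)/(4*(-486 + 405 + 402 - 335)) + 5803)/(-15651) = -812 + ((1/4)*(4 - 67 - 25 + 30)/(-14) + 5803)*(-1/15651) = -812 + ((1/4)*(-1/14)*(-58) + 5803)*(-1/15651) = -812 + (29/28 + 5803)*(-1/15651) = -812 + (162513/28)*(-1/15651) = -812 - 18057/48692 = -39555961/48692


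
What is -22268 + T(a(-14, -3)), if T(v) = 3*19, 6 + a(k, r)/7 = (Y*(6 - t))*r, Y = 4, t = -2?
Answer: -22211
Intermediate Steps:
a(k, r) = -42 + 224*r (a(k, r) = -42 + 7*((4*(6 - 1*(-2)))*r) = -42 + 7*((4*(6 + 2))*r) = -42 + 7*((4*8)*r) = -42 + 7*(32*r) = -42 + 224*r)
T(v) = 57
-22268 + T(a(-14, -3)) = -22268 + 57 = -22211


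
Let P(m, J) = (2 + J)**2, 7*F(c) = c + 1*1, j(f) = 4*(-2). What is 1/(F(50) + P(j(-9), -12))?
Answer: 7/751 ≈ 0.0093209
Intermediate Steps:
j(f) = -8
F(c) = 1/7 + c/7 (F(c) = (c + 1*1)/7 = (c + 1)/7 = (1 + c)/7 = 1/7 + c/7)
1/(F(50) + P(j(-9), -12)) = 1/((1/7 + (1/7)*50) + (2 - 12)**2) = 1/((1/7 + 50/7) + (-10)**2) = 1/(51/7 + 100) = 1/(751/7) = 7/751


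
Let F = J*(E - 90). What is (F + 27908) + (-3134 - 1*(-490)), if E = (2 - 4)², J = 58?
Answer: 20276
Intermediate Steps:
E = 4 (E = (-2)² = 4)
F = -4988 (F = 58*(4 - 90) = 58*(-86) = -4988)
(F + 27908) + (-3134 - 1*(-490)) = (-4988 + 27908) + (-3134 - 1*(-490)) = 22920 + (-3134 + 490) = 22920 - 2644 = 20276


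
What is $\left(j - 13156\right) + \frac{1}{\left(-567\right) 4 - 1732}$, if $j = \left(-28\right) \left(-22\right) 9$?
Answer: $- \frac{30448001}{4000} \approx -7612.0$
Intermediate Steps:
$j = 5544$ ($j = 616 \cdot 9 = 5544$)
$\left(j - 13156\right) + \frac{1}{\left(-567\right) 4 - 1732} = \left(5544 - 13156\right) + \frac{1}{\left(-567\right) 4 - 1732} = -7612 + \frac{1}{-2268 - 1732} = -7612 + \frac{1}{-4000} = -7612 - \frac{1}{4000} = - \frac{30448001}{4000}$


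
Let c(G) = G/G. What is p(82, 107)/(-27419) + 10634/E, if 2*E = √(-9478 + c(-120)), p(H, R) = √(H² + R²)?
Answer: -√18173/27419 - 1636*I*√13/27 ≈ -0.0049166 - 218.47*I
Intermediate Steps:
c(G) = 1
E = 27*I*√13/2 (E = √(-9478 + 1)/2 = √(-9477)/2 = (27*I*√13)/2 = 27*I*√13/2 ≈ 48.675*I)
p(82, 107)/(-27419) + 10634/E = √(82² + 107²)/(-27419) + 10634/((27*I*√13/2)) = √(6724 + 11449)*(-1/27419) + 10634*(-2*I*√13/351) = √18173*(-1/27419) - 1636*I*√13/27 = -√18173/27419 - 1636*I*√13/27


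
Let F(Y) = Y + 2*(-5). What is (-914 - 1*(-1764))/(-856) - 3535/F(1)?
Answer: 1509155/3852 ≈ 391.78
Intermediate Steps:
F(Y) = -10 + Y (F(Y) = Y - 10 = -10 + Y)
(-914 - 1*(-1764))/(-856) - 3535/F(1) = (-914 - 1*(-1764))/(-856) - 3535/(-10 + 1) = (-914 + 1764)*(-1/856) - 3535/(-9) = 850*(-1/856) - 3535*(-⅑) = -425/428 + 3535/9 = 1509155/3852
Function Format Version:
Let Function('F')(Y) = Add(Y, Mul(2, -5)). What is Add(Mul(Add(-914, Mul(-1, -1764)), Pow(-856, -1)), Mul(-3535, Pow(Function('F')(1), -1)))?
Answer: Rational(1509155, 3852) ≈ 391.78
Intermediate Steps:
Function('F')(Y) = Add(-10, Y) (Function('F')(Y) = Add(Y, -10) = Add(-10, Y))
Add(Mul(Add(-914, Mul(-1, -1764)), Pow(-856, -1)), Mul(-3535, Pow(Function('F')(1), -1))) = Add(Mul(Add(-914, Mul(-1, -1764)), Pow(-856, -1)), Mul(-3535, Pow(Add(-10, 1), -1))) = Add(Mul(Add(-914, 1764), Rational(-1, 856)), Mul(-3535, Pow(-9, -1))) = Add(Mul(850, Rational(-1, 856)), Mul(-3535, Rational(-1, 9))) = Add(Rational(-425, 428), Rational(3535, 9)) = Rational(1509155, 3852)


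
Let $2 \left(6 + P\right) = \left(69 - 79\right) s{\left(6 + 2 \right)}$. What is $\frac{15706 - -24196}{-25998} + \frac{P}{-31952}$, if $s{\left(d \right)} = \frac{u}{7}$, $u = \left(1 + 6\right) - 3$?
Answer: $- \frac{318679609}{207672024} \approx -1.5345$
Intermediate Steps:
$u = 4$ ($u = 7 - 3 = 4$)
$s{\left(d \right)} = \frac{4}{7}$
$P = - \frac{62}{7}$ ($P = -6 + \frac{\left(69 - 79\right) \frac{4}{7}}{2} = -6 + \frac{\left(-10\right) \frac{4}{7}}{2} = -6 + \frac{1}{2} \left(- \frac{40}{7}\right) = -6 - \frac{20}{7} = - \frac{62}{7} \approx -8.8571$)
$\frac{15706 - -24196}{-25998} + \frac{P}{-31952} = \frac{15706 - -24196}{-25998} - \frac{62}{7 \left(-31952\right)} = \left(15706 + 24196\right) \left(- \frac{1}{25998}\right) - - \frac{31}{111832} = 39902 \left(- \frac{1}{25998}\right) + \frac{31}{111832} = - \frac{19951}{12999} + \frac{31}{111832} = - \frac{318679609}{207672024}$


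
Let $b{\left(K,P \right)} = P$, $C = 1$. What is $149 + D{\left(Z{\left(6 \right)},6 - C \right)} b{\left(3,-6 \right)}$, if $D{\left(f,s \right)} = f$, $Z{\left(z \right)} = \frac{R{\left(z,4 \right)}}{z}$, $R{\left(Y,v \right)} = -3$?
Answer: $152$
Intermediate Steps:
$Z{\left(z \right)} = - \frac{3}{z}$
$149 + D{\left(Z{\left(6 \right)},6 - C \right)} b{\left(3,-6 \right)} = 149 + - \frac{3}{6} \left(-6\right) = 149 + \left(-3\right) \frac{1}{6} \left(-6\right) = 149 - -3 = 149 + 3 = 152$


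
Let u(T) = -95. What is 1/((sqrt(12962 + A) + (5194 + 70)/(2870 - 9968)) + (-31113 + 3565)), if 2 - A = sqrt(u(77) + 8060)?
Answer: 1/(-13967212/507 + sqrt(12964 - 3*sqrt(885))) ≈ -3.6449e-5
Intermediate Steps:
A = 2 - 3*sqrt(885) (A = 2 - sqrt(-95 + 8060) = 2 - sqrt(7965) = 2 - 3*sqrt(885) ≈ -87.247)
1/((sqrt(12962 + A) + (5194 + 70)/(2870 - 9968)) + (-31113 + 3565)) = 1/((sqrt(12962 + (2 - 3*sqrt(885))) + (5194 + 70)/(2870 - 9968)) + (-31113 + 3565)) = 1/((sqrt(12964 - 3*sqrt(885)) + 5264/(-7098)) - 27548) = 1/((sqrt(12964 - 3*sqrt(885)) + 5264*(-1/7098)) - 27548) = 1/((sqrt(12964 - 3*sqrt(885)) - 376/507) - 27548) = 1/((-376/507 + sqrt(12964 - 3*sqrt(885))) - 27548) = 1/(-13967212/507 + sqrt(12964 - 3*sqrt(885)))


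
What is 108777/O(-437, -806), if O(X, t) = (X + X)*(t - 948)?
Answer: 108777/1532996 ≈ 0.070957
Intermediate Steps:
O(X, t) = 2*X*(-948 + t) (O(X, t) = (2*X)*(-948 + t) = 2*X*(-948 + t))
108777/O(-437, -806) = 108777/((2*(-437)*(-948 - 806))) = 108777/((2*(-437)*(-1754))) = 108777/1532996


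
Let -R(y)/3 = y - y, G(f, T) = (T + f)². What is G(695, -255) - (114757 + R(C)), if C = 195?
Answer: 78843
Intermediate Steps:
R(y) = 0 (R(y) = -3*(y - y) = -3*0 = 0)
G(695, -255) - (114757 + R(C)) = (-255 + 695)² - (114757 + 0) = 440² - 1*114757 = 193600 - 114757 = 78843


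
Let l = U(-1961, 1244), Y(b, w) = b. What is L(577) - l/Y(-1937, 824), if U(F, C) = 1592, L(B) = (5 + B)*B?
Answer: 650473310/1937 ≈ 3.3582e+5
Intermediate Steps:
L(B) = B*(5 + B)
l = 1592
L(577) - l/Y(-1937, 824) = 577*(5 + 577) - 1592/(-1937) = 577*582 - 1592*(-1)/1937 = 335814 - 1*(-1592/1937) = 335814 + 1592/1937 = 650473310/1937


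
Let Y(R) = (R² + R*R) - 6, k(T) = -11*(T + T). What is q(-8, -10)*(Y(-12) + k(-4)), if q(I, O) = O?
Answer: -3700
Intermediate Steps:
k(T) = -22*T
Y(R) = -6 + 2*R² (Y(R) = (R² + R²) - 6 = 2*R² - 6 = -6 + 2*R²)
q(-8, -10)*(Y(-12) + k(-4)) = -10*((-6 + 2*(-12)²) - 22*(-4)) = -10*((-6 + 2*144) + 88) = -10*((-6 + 288) + 88) = -10*(282 + 88) = -10*370 = -3700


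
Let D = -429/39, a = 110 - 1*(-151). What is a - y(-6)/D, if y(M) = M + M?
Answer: 2859/11 ≈ 259.91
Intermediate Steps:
a = 261 (a = 110 + 151 = 261)
y(M) = 2*M
D = -11 (D = -429*1/39 = -11)
a - y(-6)/D = 261 - 2*(-6)/(-11) = 261 - (-12)*(-1)/11 = 261 - 1*12/11 = 261 - 12/11 = 2859/11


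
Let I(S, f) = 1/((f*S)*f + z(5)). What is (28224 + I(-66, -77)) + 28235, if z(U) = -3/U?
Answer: 110466155002/1956573 ≈ 56459.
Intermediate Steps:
I(S, f) = 1/(-⅗ + S*f²) (I(S, f) = 1/((f*S)*f - 3/5) = 1/((S*f)*f - 3*⅕) = 1/(S*f² - ⅗) = 1/(-⅗ + S*f²))
(28224 + I(-66, -77)) + 28235 = (28224 + 5/(-3 + 5*(-66)*(-77)²)) + 28235 = (28224 + 5/(-3 + 5*(-66)*5929)) + 28235 = (28224 + 5/(-3 - 1956570)) + 28235 = (28224 + 5/(-1956573)) + 28235 = (28224 + 5*(-1/1956573)) + 28235 = (28224 - 5/1956573) + 28235 = 55222316347/1956573 + 28235 = 110466155002/1956573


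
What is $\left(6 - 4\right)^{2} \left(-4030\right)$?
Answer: $-16120$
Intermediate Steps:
$\left(6 - 4\right)^{2} \left(-4030\right) = 2^{2} \left(-4030\right) = 4 \left(-4030\right) = -16120$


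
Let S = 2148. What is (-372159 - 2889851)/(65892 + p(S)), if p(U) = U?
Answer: -326201/6804 ≈ -47.943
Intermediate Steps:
(-372159 - 2889851)/(65892 + p(S)) = (-372159 - 2889851)/(65892 + 2148) = -3262010/68040 = -3262010*1/68040 = -326201/6804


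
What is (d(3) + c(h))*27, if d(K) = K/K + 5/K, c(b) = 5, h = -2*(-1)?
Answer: 207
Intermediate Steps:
h = 2
d(K) = 1 + 5/K
(d(3) + c(h))*27 = ((5 + 3)/3 + 5)*27 = ((⅓)*8 + 5)*27 = (8/3 + 5)*27 = (23/3)*27 = 207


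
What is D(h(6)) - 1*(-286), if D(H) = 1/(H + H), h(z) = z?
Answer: 3433/12 ≈ 286.08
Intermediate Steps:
D(H) = 1/(2*H)
D(h(6)) - 1*(-286) = (½)/6 - 1*(-286) = (½)*(⅙) + 286 = 1/12 + 286 = 3433/12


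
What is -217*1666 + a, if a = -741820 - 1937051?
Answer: -3040393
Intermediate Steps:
a = -2678871
-217*1666 + a = -217*1666 - 2678871 = -361522 - 2678871 = -3040393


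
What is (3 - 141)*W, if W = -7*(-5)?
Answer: -4830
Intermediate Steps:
W = 35
(3 - 141)*W = (3 - 141)*35 = -138*35 = -4830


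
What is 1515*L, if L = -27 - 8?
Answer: -53025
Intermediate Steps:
L = -35
1515*L = 1515*(-35) = -53025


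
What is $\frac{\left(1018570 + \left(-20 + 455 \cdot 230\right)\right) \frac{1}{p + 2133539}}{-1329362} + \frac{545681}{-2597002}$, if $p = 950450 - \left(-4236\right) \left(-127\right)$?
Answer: $- \frac{923451480810306137}{4394878243701720154} \approx -0.21012$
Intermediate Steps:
$p = 412478$ ($p = 950450 - 537972 = 412478$)
$\frac{\left(1018570 + \left(-20 + 455 \cdot 230\right)\right) \frac{1}{p + 2133539}}{-1329362} + \frac{545681}{-2597002} = \frac{\left(1018570 + \left(-20 + 455 \cdot 230\right)\right) \frac{1}{412478 + 2133539}}{-1329362} + \frac{545681}{-2597002} = \frac{1018570 + \left(-20 + 104650\right)}{2546017} \left(- \frac{1}{1329362}\right) + 545681 \left(- \frac{1}{2597002}\right) = \left(1018570 + 104630\right) \frac{1}{2546017} \left(- \frac{1}{1329362}\right) - \frac{545681}{2597002} = 1123200 \cdot \frac{1}{2546017} \left(- \frac{1}{1329362}\right) - \frac{545681}{2597002} = \frac{1123200}{2546017} \left(- \frac{1}{1329362}\right) - \frac{545681}{2597002} = - \frac{561600}{1692289125577} - \frac{545681}{2597002} = - \frac{923451480810306137}{4394878243701720154}$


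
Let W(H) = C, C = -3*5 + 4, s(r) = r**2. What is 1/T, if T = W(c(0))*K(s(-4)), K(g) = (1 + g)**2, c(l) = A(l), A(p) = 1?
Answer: -1/3179 ≈ -0.00031456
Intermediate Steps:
c(l) = 1
C = -11 (C = -15 + 4 = -11)
W(H) = -11
T = -3179 (T = -11*(1 + (-4)**2)**2 = -11*(1 + 16)**2 = -11*17**2 = -11*289 = -3179)
1/T = 1/(-3179) = -1/3179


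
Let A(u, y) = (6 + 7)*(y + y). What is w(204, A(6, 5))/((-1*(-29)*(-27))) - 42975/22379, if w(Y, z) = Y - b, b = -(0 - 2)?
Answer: -38169983/17522757 ≈ -2.1783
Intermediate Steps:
A(u, y) = 26*y (A(u, y) = 13*(2*y) = 26*y)
b = 2 (b = -1*(-2) = 2)
w(Y, z) = -2 + Y (w(Y, z) = Y - 1*2 = Y - 2 = -2 + Y)
w(204, A(6, 5))/((-1*(-29)*(-27))) - 42975/22379 = (-2 + 204)/((-1*(-29)*(-27))) - 42975/22379 = 202/((29*(-27))) - 42975*1/22379 = 202/(-783) - 42975/22379 = 202*(-1/783) - 42975/22379 = -202/783 - 42975/22379 = -38169983/17522757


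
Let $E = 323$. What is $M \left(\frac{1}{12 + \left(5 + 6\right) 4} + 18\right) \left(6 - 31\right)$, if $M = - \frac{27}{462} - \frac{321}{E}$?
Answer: $\frac{1320301725}{2785552} \approx 473.98$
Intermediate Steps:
$M = - \frac{52341}{49742}$ ($M = - \frac{27}{462} - \frac{321}{323} = \left(-27\right) \frac{1}{462} - \frac{321}{323} = - \frac{9}{154} - \frac{321}{323} = - \frac{52341}{49742} \approx -1.0522$)
$M \left(\frac{1}{12 + \left(5 + 6\right) 4} + 18\right) \left(6 - 31\right) = - \frac{52341 \left(\frac{1}{12 + \left(5 + 6\right) 4} + 18\right) \left(6 - 31\right)}{49742} = - \frac{52341 \left(\frac{1}{12 + 11 \cdot 4} + 18\right) \left(-25\right)}{49742} = - \frac{52341 \left(\frac{1}{12 + 44} + 18\right) \left(-25\right)}{49742} = - \frac{52341 \left(\frac{1}{56} + 18\right) \left(-25\right)}{49742} = - \frac{52341 \cdot \frac{1009}{56} \left(-25\right)}{49742} = \left(- \frac{52341}{49742}\right) \left(- \frac{25225}{56}\right) = \frac{1320301725}{2785552}$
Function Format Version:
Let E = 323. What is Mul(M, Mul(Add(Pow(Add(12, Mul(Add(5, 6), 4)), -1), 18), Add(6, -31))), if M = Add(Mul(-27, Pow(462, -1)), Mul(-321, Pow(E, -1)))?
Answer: Rational(1320301725, 2785552) ≈ 473.98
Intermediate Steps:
M = Rational(-52341, 49742) (M = Add(Mul(-27, Pow(462, -1)), Mul(-321, Pow(323, -1))) = Add(Mul(-27, Rational(1, 462)), Mul(-321, Rational(1, 323))) = Add(Rational(-9, 154), Rational(-321, 323)) = Rational(-52341, 49742) ≈ -1.0522)
Mul(M, Mul(Add(Pow(Add(12, Mul(Add(5, 6), 4)), -1), 18), Add(6, -31))) = Mul(Rational(-52341, 49742), Mul(Add(Pow(Add(12, Mul(Add(5, 6), 4)), -1), 18), Add(6, -31))) = Mul(Rational(-52341, 49742), Mul(Add(Pow(Add(12, Mul(11, 4)), -1), 18), -25)) = Mul(Rational(-52341, 49742), Mul(Add(Pow(Add(12, 44), -1), 18), -25)) = Mul(Rational(-52341, 49742), Mul(Add(Pow(56, -1), 18), -25)) = Mul(Rational(-52341, 49742), Mul(Add(Rational(1, 56), 18), -25)) = Mul(Rational(-52341, 49742), Mul(Rational(1009, 56), -25)) = Mul(Rational(-52341, 49742), Rational(-25225, 56)) = Rational(1320301725, 2785552)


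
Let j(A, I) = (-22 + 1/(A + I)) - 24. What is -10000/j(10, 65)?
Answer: 750000/3449 ≈ 217.45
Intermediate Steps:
j(A, I) = -46 + 1/(A + I)
-10000/j(10, 65) = -10000*(10 + 65)/(1 - 46*10 - 46*65) = -10000*75/(1 - 460 - 2990) = -10000/((1/75)*(-3449)) = -10000/(-3449/75) = -10000*(-75/3449) = 750000/3449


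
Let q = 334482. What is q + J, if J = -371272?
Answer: -36790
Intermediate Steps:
q + J = 334482 - 371272 = -36790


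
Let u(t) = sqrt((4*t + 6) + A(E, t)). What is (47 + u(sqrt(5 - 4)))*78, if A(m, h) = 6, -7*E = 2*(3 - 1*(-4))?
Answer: 3978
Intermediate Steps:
E = -2 (E = -2*(3 - 1*(-4))/7 = -2*(3 + 4)/7 = -2*7/7 = -1/7*14 = -2)
u(t) = sqrt(12 + 4*t) (u(t) = sqrt((4*t + 6) + 6) = sqrt((6 + 4*t) + 6) = sqrt(12 + 4*t))
(47 + u(sqrt(5 - 4)))*78 = (47 + 2*sqrt(3 + sqrt(5 - 4)))*78 = (47 + 2*sqrt(3 + sqrt(1)))*78 = (47 + 2*sqrt(3 + 1))*78 = (47 + 2*sqrt(4))*78 = (47 + 2*2)*78 = (47 + 4)*78 = 51*78 = 3978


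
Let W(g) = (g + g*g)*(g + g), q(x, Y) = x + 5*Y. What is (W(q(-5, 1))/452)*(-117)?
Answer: 0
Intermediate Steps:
W(g) = 2*g*(g + g**2) (W(g) = (g + g**2)*(2*g) = 2*g*(g + g**2))
(W(q(-5, 1))/452)*(-117) = ((2*(-5 + 5*1)**2*(1 + (-5 + 5*1)))/452)*(-117) = ((2*(-5 + 5)**2*(1 + (-5 + 5)))*(1/452))*(-117) = ((2*0**2*(1 + 0))*(1/452))*(-117) = ((2*0*1)*(1/452))*(-117) = (0*(1/452))*(-117) = 0*(-117) = 0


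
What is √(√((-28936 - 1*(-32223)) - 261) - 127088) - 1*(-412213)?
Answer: 412213 + √(-127088 + √3026) ≈ 4.1221e+5 + 356.42*I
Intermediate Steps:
√(√((-28936 - 1*(-32223)) - 261) - 127088) - 1*(-412213) = √(√((-28936 + 32223) - 261) - 127088) + 412213 = √(√(3287 - 261) - 127088) + 412213 = √(√3026 - 127088) + 412213 = √(-127088 + √3026) + 412213 = 412213 + √(-127088 + √3026)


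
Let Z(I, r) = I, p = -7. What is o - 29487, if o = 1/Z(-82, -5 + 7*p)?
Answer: -2417935/82 ≈ -29487.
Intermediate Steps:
o = -1/82 (o = 1/(-82) = -1/82 ≈ -0.012195)
o - 29487 = -1/82 - 29487 = -2417935/82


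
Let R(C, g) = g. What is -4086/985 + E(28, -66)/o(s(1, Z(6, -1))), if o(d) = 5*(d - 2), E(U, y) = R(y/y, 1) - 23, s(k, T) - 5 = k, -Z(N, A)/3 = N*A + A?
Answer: -10339/1970 ≈ -5.2482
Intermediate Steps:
Z(N, A) = -3*A - 3*A*N (Z(N, A) = -3*(N*A + A) = -3*(A*N + A) = -3*(A + A*N) = -3*A - 3*A*N)
s(k, T) = 5 + k
E(U, y) = -22 (E(U, y) = 1 - 23 = -22)
o(d) = -10 + 5*d (o(d) = 5*(-2 + d) = -10 + 5*d)
-4086/985 + E(28, -66)/o(s(1, Z(6, -1))) = -4086/985 - 22/(-10 + 5*(5 + 1)) = -4086*1/985 - 22/(-10 + 5*6) = -4086/985 - 22/(-10 + 30) = -4086/985 - 22/20 = -4086/985 - 22*1/20 = -4086/985 - 11/10 = -10339/1970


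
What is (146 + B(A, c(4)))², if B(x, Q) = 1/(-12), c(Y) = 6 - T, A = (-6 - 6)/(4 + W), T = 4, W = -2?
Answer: 3066001/144 ≈ 21292.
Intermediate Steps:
A = -6 (A = (-6 - 6)/(4 - 2) = -12/2 = -12*½ = -6)
c(Y) = 2 (c(Y) = 6 - 1*4 = 6 - 4 = 2)
B(x, Q) = -1/12
(146 + B(A, c(4)))² = (146 - 1/12)² = (1751/12)² = 3066001/144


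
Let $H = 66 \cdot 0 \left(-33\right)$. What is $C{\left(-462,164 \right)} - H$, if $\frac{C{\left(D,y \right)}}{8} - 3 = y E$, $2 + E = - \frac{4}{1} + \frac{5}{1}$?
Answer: $-1288$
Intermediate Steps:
$E = -1$ ($E = -2 + \left(- \frac{4}{1} + \frac{5}{1}\right) = -2 + \left(\left(-4\right) 1 + 5 \cdot 1\right) = -2 + \left(-4 + 5\right) = -2 + 1 = -1$)
$H = 0$ ($H = 0 \left(-33\right) = 0$)
$C{\left(D,y \right)} = 24 - 8 y$ ($C{\left(D,y \right)} = 24 + 8 y \left(-1\right) = 24 + 8 \left(- y\right) = 24 - 8 y$)
$C{\left(-462,164 \right)} - H = \left(24 - 1312\right) - 0 = \left(24 - 1312\right) + 0 = -1288 + 0 = -1288$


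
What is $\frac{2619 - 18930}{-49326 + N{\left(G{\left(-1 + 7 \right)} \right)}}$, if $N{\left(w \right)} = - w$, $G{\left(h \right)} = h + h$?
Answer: $\frac{5437}{16446} \approx 0.3306$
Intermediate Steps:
$G{\left(h \right)} = 2 h$
$\frac{2619 - 18930}{-49326 + N{\left(G{\left(-1 + 7 \right)} \right)}} = \frac{2619 - 18930}{-49326 - 2 \left(-1 + 7\right)} = - \frac{16311}{-49326 - 2 \cdot 6} = - \frac{16311}{-49326 - 12} = - \frac{16311}{-49338} = \left(-16311\right) \left(- \frac{1}{49338}\right) = \frac{5437}{16446}$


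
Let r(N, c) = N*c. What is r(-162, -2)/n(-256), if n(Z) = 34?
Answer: 162/17 ≈ 9.5294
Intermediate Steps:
r(-162, -2)/n(-256) = -162*(-2)/34 = 324*(1/34) = 162/17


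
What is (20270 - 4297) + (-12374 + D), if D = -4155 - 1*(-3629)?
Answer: 3073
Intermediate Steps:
D = -526 (D = -4155 + 3629 = -526)
(20270 - 4297) + (-12374 + D) = (20270 - 4297) + (-12374 - 526) = 15973 - 12900 = 3073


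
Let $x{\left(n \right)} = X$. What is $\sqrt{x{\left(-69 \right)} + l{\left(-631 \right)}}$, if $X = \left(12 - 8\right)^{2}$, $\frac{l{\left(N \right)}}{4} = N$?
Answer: $2 i \sqrt{627} \approx 50.08 i$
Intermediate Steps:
$l{\left(N \right)} = 4 N$
$X = 16$ ($X = 4^{2} = 16$)
$x{\left(n \right)} = 16$
$\sqrt{x{\left(-69 \right)} + l{\left(-631 \right)}} = \sqrt{16 + 4 \left(-631\right)} = \sqrt{16 - 2524} = \sqrt{-2508} = 2 i \sqrt{627}$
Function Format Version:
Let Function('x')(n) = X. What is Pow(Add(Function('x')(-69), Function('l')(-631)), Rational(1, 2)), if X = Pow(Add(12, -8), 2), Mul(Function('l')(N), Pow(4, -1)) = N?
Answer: Mul(2, I, Pow(627, Rational(1, 2))) ≈ Mul(50.080, I)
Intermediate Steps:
Function('l')(N) = Mul(4, N)
X = 16 (X = Pow(4, 2) = 16)
Function('x')(n) = 16
Pow(Add(Function('x')(-69), Function('l')(-631)), Rational(1, 2)) = Pow(Add(16, Mul(4, -631)), Rational(1, 2)) = Pow(Add(16, -2524), Rational(1, 2)) = Pow(-2508, Rational(1, 2)) = Mul(2, I, Pow(627, Rational(1, 2)))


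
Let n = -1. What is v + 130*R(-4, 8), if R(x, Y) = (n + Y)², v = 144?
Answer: 6514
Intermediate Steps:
R(x, Y) = (-1 + Y)²
v + 130*R(-4, 8) = 144 + 130*(-1 + 8)² = 144 + 130*7² = 144 + 130*49 = 144 + 6370 = 6514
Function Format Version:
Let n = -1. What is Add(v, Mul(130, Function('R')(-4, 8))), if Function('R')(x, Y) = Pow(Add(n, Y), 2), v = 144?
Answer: 6514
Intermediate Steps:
Function('R')(x, Y) = Pow(Add(-1, Y), 2)
Add(v, Mul(130, Function('R')(-4, 8))) = Add(144, Mul(130, Pow(Add(-1, 8), 2))) = Add(144, Mul(130, Pow(7, 2))) = Add(144, Mul(130, 49)) = Add(144, 6370) = 6514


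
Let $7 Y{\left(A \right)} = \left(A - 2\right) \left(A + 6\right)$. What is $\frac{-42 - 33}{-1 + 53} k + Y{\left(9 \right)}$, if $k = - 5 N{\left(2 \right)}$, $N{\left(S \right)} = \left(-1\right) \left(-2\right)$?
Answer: $\frac{765}{26} \approx 29.423$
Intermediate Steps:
$N{\left(S \right)} = 2$
$Y{\left(A \right)} = \frac{\left(-2 + A\right) \left(6 + A\right)}{7}$ ($Y{\left(A \right)} = \frac{\left(A - 2\right) \left(A + 6\right)}{7} = \frac{\left(-2 + A\right) \left(6 + A\right)}{7}$)
$k = -10$ ($k = \left(-5\right) 2 = -10$)
$\frac{-42 - 33}{-1 + 53} k + Y{\left(9 \right)} = \frac{-42 - 33}{-1 + 53} \left(-10\right) + \left(- \frac{12}{7} + \frac{9^{2}}{7} + \frac{4}{7} \cdot 9\right) = - \frac{75}{52} \left(-10\right) + \left(- \frac{12}{7} + \frac{1}{7} \cdot 81 + \frac{36}{7}\right) = \left(-75\right) \frac{1}{52} \left(-10\right) + \left(- \frac{12}{7} + \frac{81}{7} + \frac{36}{7}\right) = \left(- \frac{75}{52}\right) \left(-10\right) + 15 = \frac{375}{26} + 15 = \frac{765}{26}$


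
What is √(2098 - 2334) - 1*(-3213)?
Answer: 3213 + 2*I*√59 ≈ 3213.0 + 15.362*I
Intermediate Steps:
√(2098 - 2334) - 1*(-3213) = √(-236) + 3213 = 2*I*√59 + 3213 = 3213 + 2*I*√59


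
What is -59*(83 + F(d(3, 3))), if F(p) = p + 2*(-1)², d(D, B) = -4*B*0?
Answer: -5015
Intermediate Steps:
d(D, B) = 0
F(p) = 2 + p (F(p) = p + 2*1 = p + 2 = 2 + p)
-59*(83 + F(d(3, 3))) = -59*(83 + (2 + 0)) = -59*(83 + 2) = -59*85 = -5015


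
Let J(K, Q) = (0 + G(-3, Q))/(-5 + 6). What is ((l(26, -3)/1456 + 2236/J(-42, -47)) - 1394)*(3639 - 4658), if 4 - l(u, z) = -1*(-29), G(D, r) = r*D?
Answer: 288306213127/205296 ≈ 1.4043e+6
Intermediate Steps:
G(D, r) = D*r
J(K, Q) = -3*Q (J(K, Q) = (0 - 3*Q)/(-5 + 6) = -3*Q/1 = -3*Q*1 = -3*Q)
l(u, z) = -25 (l(u, z) = 4 - (-1)*(-29) = 4 - 1*29 = 4 - 29 = -25)
((l(26, -3)/1456 + 2236/J(-42, -47)) - 1394)*(3639 - 4658) = ((-25/1456 + 2236/((-3*(-47)))) - 1394)*(3639 - 4658) = ((-25*1/1456 + 2236/141) - 1394)*(-1019) = ((-25/1456 + 2236*(1/141)) - 1394)*(-1019) = ((-25/1456 + 2236/141) - 1394)*(-1019) = (3252091/205296 - 1394)*(-1019) = -282930533/205296*(-1019) = 288306213127/205296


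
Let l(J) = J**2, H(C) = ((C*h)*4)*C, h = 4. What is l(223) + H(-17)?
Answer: 54353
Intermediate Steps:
H(C) = 16*C**2 (H(C) = ((C*4)*4)*C = ((4*C)*4)*C = (16*C)*C = 16*C**2)
l(223) + H(-17) = 223**2 + 16*(-17)**2 = 49729 + 16*289 = 49729 + 4624 = 54353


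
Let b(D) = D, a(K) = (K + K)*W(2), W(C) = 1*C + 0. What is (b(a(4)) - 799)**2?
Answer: 613089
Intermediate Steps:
W(C) = C (W(C) = C + 0 = C)
a(K) = 4*K (a(K) = (K + K)*2 = (2*K)*2 = 4*K)
(b(a(4)) - 799)**2 = (4*4 - 799)**2 = (16 - 799)**2 = (-783)**2 = 613089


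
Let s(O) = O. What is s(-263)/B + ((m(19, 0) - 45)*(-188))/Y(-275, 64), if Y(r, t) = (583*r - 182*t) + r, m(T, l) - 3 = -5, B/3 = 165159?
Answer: -368611333/7112076858 ≈ -0.051829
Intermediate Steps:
B = 495477 (B = 3*165159 = 495477)
m(T, l) = -2 (m(T, l) = 3 - 5 = -2)
Y(r, t) = -182*t + 584*r (Y(r, t) = (-182*t + 583*r) + r = -182*t + 584*r)
s(-263)/B + ((m(19, 0) - 45)*(-188))/Y(-275, 64) = -263/495477 + ((-2 - 45)*(-188))/(-182*64 + 584*(-275)) = -263*1/495477 + (-47*(-188))/(-11648 - 160600) = -263/495477 + 8836/(-172248) = -263/495477 + 8836*(-1/172248) = -263/495477 - 2209/43062 = -368611333/7112076858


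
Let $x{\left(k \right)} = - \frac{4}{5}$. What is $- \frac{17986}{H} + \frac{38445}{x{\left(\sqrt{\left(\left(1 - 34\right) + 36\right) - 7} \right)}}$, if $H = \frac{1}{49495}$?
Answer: $- \frac{3561060505}{4} \approx -8.9027 \cdot 10^{8}$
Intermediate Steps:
$H = \frac{1}{49495} \approx 2.0204 \cdot 10^{-5}$
$x{\left(k \right)} = - \frac{4}{5}$ ($x{\left(k \right)} = \left(-4\right) \frac{1}{5} = - \frac{4}{5}$)
$- \frac{17986}{H} + \frac{38445}{x{\left(\sqrt{\left(\left(1 - 34\right) + 36\right) - 7} \right)}} = - 17986 \frac{1}{\frac{1}{49495}} + \frac{38445}{- \frac{4}{5}} = \left(-17986\right) 49495 + 38445 \left(- \frac{5}{4}\right) = -890217070 - \frac{192225}{4} = - \frac{3561060505}{4}$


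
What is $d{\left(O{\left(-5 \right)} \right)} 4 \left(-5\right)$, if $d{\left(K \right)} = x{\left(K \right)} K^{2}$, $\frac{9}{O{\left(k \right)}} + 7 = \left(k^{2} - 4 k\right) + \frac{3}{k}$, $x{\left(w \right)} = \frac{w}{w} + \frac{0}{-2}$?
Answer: $- \frac{40500}{34969} \approx -1.1582$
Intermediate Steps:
$x{\left(w \right)} = 1$ ($x{\left(w \right)} = 1 + 0 \left(- \frac{1}{2}\right) = 1 + 0 = 1$)
$O{\left(k \right)} = \frac{9}{-7 + k^{2} - 4 k + \frac{3}{k}}$ ($O{\left(k \right)} = \frac{9}{-7 + \left(\left(k^{2} - 4 k\right) + \frac{3}{k}\right)} = \frac{9}{-7 + \left(k^{2} - 4 k + \frac{3}{k}\right)} = \frac{9}{-7 + k^{2} - 4 k + \frac{3}{k}}$)
$d{\left(K \right)} = K^{2}$ ($d{\left(K \right)} = 1 K^{2} = K^{2}$)
$d{\left(O{\left(-5 \right)} \right)} 4 \left(-5\right) = \left(9 \left(-5\right) \frac{1}{3 + \left(-5\right)^{3} - -35 - 4 \left(-5\right)^{2}}\right)^{2} \cdot 4 \left(-5\right) = \left(9 \left(-5\right) \frac{1}{3 - 125 + 35 - 100}\right)^{2} \left(-20\right) = \left(9 \left(-5\right) \frac{1}{-187}\right)^{2} \left(-20\right) = \left(9 \left(-5\right) \left(- \frac{1}{187}\right)\right)^{2} \left(-20\right) = \left(\frac{45}{187}\right)^{2} \left(-20\right) = \frac{2025}{34969} \left(-20\right) = - \frac{40500}{34969}$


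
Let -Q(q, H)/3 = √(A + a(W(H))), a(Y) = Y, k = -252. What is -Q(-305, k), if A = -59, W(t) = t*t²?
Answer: 3*I*√16003067 ≈ 12001.0*I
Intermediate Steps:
W(t) = t³
Q(q, H) = -3*√(-59 + H³)
-Q(-305, k) = -(-3)*√(-59 + (-252)³) = -(-3)*√(-59 - 16003008) = -(-3)*√(-16003067) = -(-3)*I*√16003067 = 3*I*√16003067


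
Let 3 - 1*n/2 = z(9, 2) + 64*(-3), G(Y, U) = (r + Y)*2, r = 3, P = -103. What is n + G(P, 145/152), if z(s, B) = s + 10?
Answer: 152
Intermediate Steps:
G(Y, U) = 6 + 2*Y (G(Y, U) = (3 + Y)*2 = 6 + 2*Y)
z(s, B) = 10 + s
n = 352 (n = 6 - 2*((10 + 9) + 64*(-3)) = 6 - 2*(19 - 192) = 6 - 2*(-173) = 6 + 346 = 352)
n + G(P, 145/152) = 352 + (6 + 2*(-103)) = 352 + (6 - 206) = 352 - 200 = 152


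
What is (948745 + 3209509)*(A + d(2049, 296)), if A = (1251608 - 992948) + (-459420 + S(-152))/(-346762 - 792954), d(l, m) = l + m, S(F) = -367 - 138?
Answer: 618482138684277135/569858 ≈ 1.0853e+12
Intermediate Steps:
S(F) = -505
A = 294799400485/1139716 (A = (1251608 - 992948) + (-459420 - 505)/(-346762 - 792954) = 258660 - 459925/(-1139716) = 258660 - 459925*(-1/1139716) = 258660 + 459925/1139716 = 294799400485/1139716 ≈ 2.5866e+5)
(948745 + 3209509)*(A + d(2049, 296)) = (948745 + 3209509)*(294799400485/1139716 + (2049 + 296)) = 4158254*(294799400485/1139716 + 2345) = 4158254*(297472034505/1139716) = 618482138684277135/569858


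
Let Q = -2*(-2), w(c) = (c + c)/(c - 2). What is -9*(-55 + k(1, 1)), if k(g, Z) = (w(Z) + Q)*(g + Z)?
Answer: 459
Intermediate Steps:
w(c) = 2*c/(-2 + c) (w(c) = (2*c)/(-2 + c) = 2*c/(-2 + c))
Q = 4
k(g, Z) = (4 + 2*Z/(-2 + Z))*(Z + g) (k(g, Z) = (2*Z/(-2 + Z) + 4)*(g + Z) = (4 + 2*Z/(-2 + Z))*(Z + g))
-9*(-55 + k(1, 1)) = -9*(-55 + 2*(-4*1 - 4*1 + 3*1² + 3*1*1)/(-2 + 1)) = -9*(-55 + 2*(-4 - 4 + 3*1 + 3)/(-1)) = -9*(-55 + 2*(-1)*(-4 - 4 + 3 + 3)) = -9*(-55 + 2*(-1)*(-2)) = -9*(-55 + 4) = -9*(-51) = 459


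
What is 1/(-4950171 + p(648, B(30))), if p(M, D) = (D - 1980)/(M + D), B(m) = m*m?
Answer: -43/212857383 ≈ -2.0201e-7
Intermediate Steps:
B(m) = m²
p(M, D) = (-1980 + D)/(D + M)
1/(-4950171 + p(648, B(30))) = 1/(-4950171 + (-1980 + 30²)/(30² + 648)) = 1/(-4950171 + (-1980 + 900)/(900 + 648)) = 1/(-4950171 - 1080/1548) = 1/(-4950171 + (1/1548)*(-1080)) = 1/(-4950171 - 30/43) = 1/(-212857383/43) = -43/212857383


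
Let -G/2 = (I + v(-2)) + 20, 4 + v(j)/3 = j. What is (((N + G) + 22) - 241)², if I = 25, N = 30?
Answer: 59049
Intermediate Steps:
v(j) = -12 + 3*j
G = -54 (G = -2*((25 + (-12 + 3*(-2))) + 20) = -2*((25 + (-12 - 6)) + 20) = -2*((25 - 18) + 20) = -2*(7 + 20) = -2*27 = -54)
(((N + G) + 22) - 241)² = (((30 - 54) + 22) - 241)² = ((-24 + 22) - 241)² = (-2 - 241)² = (-243)² = 59049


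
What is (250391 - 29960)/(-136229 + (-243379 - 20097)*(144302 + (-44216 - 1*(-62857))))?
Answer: -73477/14310568699 ≈ -5.1345e-6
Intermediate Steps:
(250391 - 29960)/(-136229 + (-243379 - 20097)*(144302 + (-44216 - 1*(-62857)))) = 220431/(-136229 - 263476*(144302 + (-44216 + 62857))) = 220431/(-136229 - 263476*(144302 + 18641)) = 220431/(-136229 - 263476*162943) = 220431/(-136229 - 42931569868) = 220431/(-42931706097) = 220431*(-1/42931706097) = -73477/14310568699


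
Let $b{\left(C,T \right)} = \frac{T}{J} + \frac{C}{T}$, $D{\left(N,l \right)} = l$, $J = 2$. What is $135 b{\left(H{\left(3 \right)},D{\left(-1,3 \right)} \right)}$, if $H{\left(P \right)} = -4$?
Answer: $\frac{45}{2} \approx 22.5$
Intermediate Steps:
$b{\left(C,T \right)} = \frac{T}{2} + \frac{C}{T}$
$135 b{\left(H{\left(3 \right)},D{\left(-1,3 \right)} \right)} = 135 \left(\frac{1}{2} \cdot 3 - \frac{4}{3}\right) = 135 \left(\frac{3}{2} - \frac{4}{3}\right) = 135 \cdot \frac{1}{6} = \frac{45}{2}$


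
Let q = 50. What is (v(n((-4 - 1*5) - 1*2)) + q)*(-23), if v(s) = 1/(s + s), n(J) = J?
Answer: -25277/22 ≈ -1149.0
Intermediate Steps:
v(s) = 1/(2*s)
(v(n((-4 - 1*5) - 1*2)) + q)*(-23) = (1/(2*((-4 - 1*5) - 1*2)) + 50)*(-23) = (1/(2*((-4 - 5) - 2)) + 50)*(-23) = (1/(2*(-9 - 2)) + 50)*(-23) = ((½)/(-11) + 50)*(-23) = ((½)*(-1/11) + 50)*(-23) = (-1/22 + 50)*(-23) = (1099/22)*(-23) = -25277/22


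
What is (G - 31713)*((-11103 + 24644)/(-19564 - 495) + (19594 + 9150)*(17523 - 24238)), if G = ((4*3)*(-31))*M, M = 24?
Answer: 157350050493711021/20059 ≈ 7.8444e+12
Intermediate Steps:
G = -8928 (G = ((4*3)*(-31))*24 = (12*(-31))*24 = -372*24 = -8928)
(G - 31713)*((-11103 + 24644)/(-19564 - 495) + (19594 + 9150)*(17523 - 24238)) = (-8928 - 31713)*((-11103 + 24644)/(-19564 - 495) + (19594 + 9150)*(17523 - 24238)) = -40641*(13541/(-20059) + 28744*(-6715)) = -40641*(13541*(-1/20059) - 193015960) = -40641*(-13541/20059 - 193015960) = -40641*(-3871707155181/20059) = 157350050493711021/20059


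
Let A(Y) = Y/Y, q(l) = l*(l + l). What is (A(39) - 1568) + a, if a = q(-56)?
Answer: 4705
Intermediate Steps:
q(l) = 2*l² (q(l) = l*(2*l) = 2*l²)
a = 6272 (a = 2*(-56)² = 2*3136 = 6272)
A(Y) = 1
(A(39) - 1568) + a = (1 - 1568) + 6272 = -1567 + 6272 = 4705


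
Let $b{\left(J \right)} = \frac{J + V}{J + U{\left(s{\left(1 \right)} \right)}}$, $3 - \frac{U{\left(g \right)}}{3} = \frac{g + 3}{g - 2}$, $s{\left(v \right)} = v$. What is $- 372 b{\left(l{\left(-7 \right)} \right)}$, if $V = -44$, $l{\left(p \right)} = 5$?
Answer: $558$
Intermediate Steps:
$U{\left(g \right)} = 9 - \frac{3 \left(3 + g\right)}{-2 + g}$ ($U{\left(g \right)} = 9 - 3 \frac{g + 3}{g - 2} = 9 - 3 \frac{3 + g}{-2 + g} = 9 - \frac{3 \left(3 + g\right)}{-2 + g}$)
$b{\left(J \right)} = \frac{-44 + J}{21 + J}$ ($b{\left(J \right)} = \frac{J - 44}{J + \frac{3 \left(-9 + 2 \cdot 1\right)}{-2 + 1}} = \frac{-44 + J}{J + \frac{3 \left(-9 + 2\right)}{-1}} = \frac{-44 + J}{J + 3 \left(-1\right) \left(-7\right)} = \frac{-44 + J}{J + 21} = \frac{-44 + J}{21 + J}$)
$- 372 b{\left(l{\left(-7 \right)} \right)} = - 372 \frac{-44 + 5}{21 + 5} = - 372 \cdot \frac{1}{26} \left(-39\right) = \left(-372\right) \left(- \frac{3}{2}\right) = 558$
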